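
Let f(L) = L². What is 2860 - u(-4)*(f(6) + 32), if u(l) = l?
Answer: 3132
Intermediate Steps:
2860 - u(-4)*(f(6) + 32) = 2860 - (-4)*(6² + 32) = 2860 - (-4)*(36 + 32) = 2860 - (-4)*68 = 2860 - 1*(-272) = 2860 + 272 = 3132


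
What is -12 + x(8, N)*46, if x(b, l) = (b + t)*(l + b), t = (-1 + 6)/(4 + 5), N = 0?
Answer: 28228/9 ≈ 3136.4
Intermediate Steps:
t = 5/9 ≈ 0.55556
x(b, l) = (5/9 + b)*(b + l) (x(b, l) = (b + 5/9)*(l + b) = (5/9 + b)*(b + l))
-12 + x(8, N)*46 = -12 + (8² + (5/9)*8 + (5/9)*0 + 8*0)*46 = -12 + (64 + 40/9 + 0 + 0)*46 = -12 + (616/9)*46 = -12 + 28336/9 = 28228/9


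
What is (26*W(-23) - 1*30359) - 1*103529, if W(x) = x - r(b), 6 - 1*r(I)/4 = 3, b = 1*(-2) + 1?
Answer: -134798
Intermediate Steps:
b = -1 (b = -2 + 1 = -1)
r(I) = 12 (r(I) = 24 - 4*3 = 24 - 12 = 12)
W(x) = -12 + x (W(x) = x - 1*12 = x - 12 = -12 + x)
(26*W(-23) - 1*30359) - 1*103529 = (26*(-12 - 23) - 1*30359) - 1*103529 = (26*(-35) - 30359) - 103529 = (-910 - 30359) - 103529 = -31269 - 103529 = -134798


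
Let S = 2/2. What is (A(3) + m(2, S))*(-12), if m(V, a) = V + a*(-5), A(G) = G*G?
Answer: -72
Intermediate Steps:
A(G) = G**2
S = 1 (S = 2*(1/2) = 1)
m(V, a) = V - 5*a
(A(3) + m(2, S))*(-12) = (3**2 + (2 - 5*1))*(-12) = (9 + (2 - 5))*(-12) = (9 - 3)*(-12) = 6*(-12) = -72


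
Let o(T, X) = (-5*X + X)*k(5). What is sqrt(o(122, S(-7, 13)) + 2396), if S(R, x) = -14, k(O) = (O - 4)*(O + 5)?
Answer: 2*sqrt(739) ≈ 54.369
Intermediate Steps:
k(O) = (-4 + O)*(5 + O)
o(T, X) = -40*X (o(T, X) = (-5*X + X)*(-20 + 5 + 5**2) = (-4*X)*(-20 + 5 + 25) = -4*X*10 = -40*X)
sqrt(o(122, S(-7, 13)) + 2396) = sqrt(-40*(-14) + 2396) = sqrt(560 + 2396) = sqrt(2956) = 2*sqrt(739)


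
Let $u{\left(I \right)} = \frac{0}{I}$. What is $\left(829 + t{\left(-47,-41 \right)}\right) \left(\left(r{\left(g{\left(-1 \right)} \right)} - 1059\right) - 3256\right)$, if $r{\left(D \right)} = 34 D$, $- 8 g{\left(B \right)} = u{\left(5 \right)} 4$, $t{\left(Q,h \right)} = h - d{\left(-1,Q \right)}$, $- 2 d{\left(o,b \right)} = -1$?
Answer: $- \frac{6796125}{2} \approx -3.3981 \cdot 10^{6}$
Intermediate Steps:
$d{\left(o,b \right)} = \frac{1}{2}$ ($d{\left(o,b \right)} = \left(- \frac{1}{2}\right) \left(-1\right) = \frac{1}{2}$)
$u{\left(I \right)} = 0$
$t{\left(Q,h \right)} = - \frac{1}{2} + h$ ($t{\left(Q,h \right)} = h - \frac{1}{2} = - \frac{1}{2} + h$)
$g{\left(B \right)} = 0$ ($g{\left(B \right)} = - \frac{0 \cdot 4}{8} = \left(- \frac{1}{8}\right) 0 = 0$)
$\left(829 + t{\left(-47,-41 \right)}\right) \left(\left(r{\left(g{\left(-1 \right)} \right)} - 1059\right) - 3256\right) = \left(829 - \frac{83}{2}\right) \left(\left(34 \cdot 0 - 1059\right) - 3256\right) = \left(829 - \frac{83}{2}\right) \left(\left(0 - 1059\right) - 3256\right) = \frac{1575 \left(-1059 - 3256\right)}{2} = \frac{1575}{2} \left(-4315\right) = - \frac{6796125}{2}$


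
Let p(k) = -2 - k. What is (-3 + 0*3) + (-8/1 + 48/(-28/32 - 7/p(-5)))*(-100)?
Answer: 176569/77 ≈ 2293.1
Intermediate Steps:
(-3 + 0*3) + (-8/1 + 48/(-28/32 - 7/p(-5)))*(-100) = (-3 + 0*3) + (-8/1 + 48/(-28/32 - 7/(-2 - 1*(-5))))*(-100) = (-3 + 0) + (-8*1 + 48/(-28*1/32 - 7/(-2 + 5)))*(-100) = -3 + (-8 + 48/(-7/8 - 7/3))*(-100) = -3 + (-8 + 48/(-77/24))*(-100) = -3 + (-8 + 48*(-24/77))*(-100) = -3 + (-8 - 1152/77)*(-100) = -3 - 1768/77*(-100) = -3 + 176800/77 = 176569/77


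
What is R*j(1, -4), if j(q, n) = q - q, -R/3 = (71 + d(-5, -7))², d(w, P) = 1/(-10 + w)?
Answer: 0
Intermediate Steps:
R = -1132096/75 (R = -3*(71 + 1/(-10 - 5))² = -3*(71 + 1/(-15))² = -3*(71 - 1/15)² = -3*(1064/15)² = -3*1132096/225 = -1132096/75 ≈ -15095.)
j(q, n) = 0
R*j(1, -4) = -1132096/75*0 = 0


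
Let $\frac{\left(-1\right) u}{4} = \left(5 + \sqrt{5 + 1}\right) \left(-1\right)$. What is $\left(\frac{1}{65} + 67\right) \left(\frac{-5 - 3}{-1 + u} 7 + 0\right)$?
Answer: $- \frac{4634784}{17225} + \frac{975744 \sqrt{6}}{17225} \approx -130.32$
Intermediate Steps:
$u = 20 + 4 \sqrt{6}$ ($u = - 4 \left(5 + \sqrt{5 + 1}\right) \left(-1\right) = - 4 \left(5 + \sqrt{6}\right) \left(-1\right) = - 4 \left(-5 - \sqrt{6}\right) = 20 + 4 \sqrt{6} \approx 29.798$)
$\left(\frac{1}{65} + 67\right) \left(\frac{-5 - 3}{-1 + u} 7 + 0\right) = \left(\frac{1}{65} + 67\right) \left(\frac{-5 - 3}{-1 + \left(20 + 4 \sqrt{6}\right)} 7 + 0\right) = \left(\frac{1}{65} + 67\right) \left(- \frac{8}{19 + 4 \sqrt{6}} \cdot 7 + 0\right) = \frac{4356 \left(- \frac{56}{19 + 4 \sqrt{6}} + 0\right)}{65} = \frac{4356 \left(- \frac{56}{19 + 4 \sqrt{6}}\right)}{65} = - \frac{243936}{65 \left(19 + 4 \sqrt{6}\right)}$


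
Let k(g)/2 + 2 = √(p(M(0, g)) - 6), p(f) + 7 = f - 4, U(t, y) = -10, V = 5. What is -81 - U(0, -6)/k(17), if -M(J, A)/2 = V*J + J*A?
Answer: -1711/21 - 5*I*√17/21 ≈ -81.476 - 0.98169*I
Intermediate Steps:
M(J, A) = -10*J - 2*A*J (M(J, A) = -2*(5*J + J*A) = -2*(5*J + A*J) = -10*J - 2*A*J)
p(f) = -11 + f (p(f) = -7 + (f - 4) = -7 + (-4 + f) = -11 + f)
k(g) = -4 + 2*I*√17 (k(g) = -4 + 2*√((-11 - 2*0*(5 + g)) - 6) = -4 + 2*√((-11 + 0) - 6) = -4 + 2*√(-11 - 6) = -4 + 2*√(-17) = -4 + 2*(I*√17) = -4 + 2*I*√17)
-81 - U(0, -6)/k(17) = -81 - (-10)/(-4 + 2*I*√17) = -81 + 10/(-4 + 2*I*√17)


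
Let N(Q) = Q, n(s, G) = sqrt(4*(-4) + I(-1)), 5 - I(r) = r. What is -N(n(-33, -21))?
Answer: -I*sqrt(10) ≈ -3.1623*I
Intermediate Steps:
I(r) = 5 - r
n(s, G) = I*sqrt(10) (n(s, G) = sqrt(4*(-4) + (5 - 1*(-1))) = sqrt(-16 + (5 + 1)) = sqrt(-16 + 6) = sqrt(-10) = I*sqrt(10))
-N(n(-33, -21)) = -I*sqrt(10)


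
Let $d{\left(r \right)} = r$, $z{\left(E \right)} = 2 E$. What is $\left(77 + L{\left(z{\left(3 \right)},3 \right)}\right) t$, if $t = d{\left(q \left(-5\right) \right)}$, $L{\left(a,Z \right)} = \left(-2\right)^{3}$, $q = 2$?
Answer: $-690$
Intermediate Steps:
$L{\left(a,Z \right)} = -8$
$t = -10$ ($t = 2 \left(-5\right) = -10$)
$\left(77 + L{\left(z{\left(3 \right)},3 \right)}\right) t = \left(77 - 8\right) \left(-10\right) = 69 \left(-10\right) = -690$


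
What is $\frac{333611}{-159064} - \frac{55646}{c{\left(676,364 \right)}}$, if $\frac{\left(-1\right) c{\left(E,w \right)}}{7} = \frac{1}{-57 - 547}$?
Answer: $- \frac{5346172643053}{1113448} \approx -4.8015 \cdot 10^{6}$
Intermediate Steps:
$c{\left(E,w \right)} = \frac{7}{604}$ ($c{\left(E,w \right)} = - \frac{7}{-57 - 547} = - \frac{7}{-604} = \left(-7\right) \left(- \frac{1}{604}\right) = \frac{7}{604}$)
$\frac{333611}{-159064} - \frac{55646}{c{\left(676,364 \right)}} = \frac{333611}{-159064} - \frac{55646}{\frac{7}{604}} = 333611 \left(- \frac{1}{159064}\right) - \frac{33610184}{7} = - \frac{333611}{159064} - \frac{33610184}{7} = - \frac{5346172643053}{1113448}$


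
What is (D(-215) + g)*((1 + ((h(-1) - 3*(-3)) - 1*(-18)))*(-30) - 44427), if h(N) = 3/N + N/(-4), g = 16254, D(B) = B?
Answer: -1449428391/2 ≈ -7.2471e+8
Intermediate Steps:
h(N) = 3/N - N/4 (h(N) = 3/N + N*(-1/4) = 3/N - N/4)
(D(-215) + g)*((1 + ((h(-1) - 3*(-3)) - 1*(-18)))*(-30) - 44427) = (-215 + 16254)*((1 + (((3/(-1) - 1/4*(-1)) - 3*(-3)) - 1*(-18)))*(-30) - 44427) = 16039*((1 + (((3*(-1) + 1/4) + 9) + 18))*(-30) - 44427) = 16039*((1 + (((-3 + 1/4) + 9) + 18))*(-30) - 44427) = 16039*((1 + ((-11/4 + 9) + 18))*(-30) - 44427) = 16039*((1 + (25/4 + 18))*(-30) - 44427) = 16039*((1 + 97/4)*(-30) - 44427) = 16039*((101/4)*(-30) - 44427) = 16039*(-1515/2 - 44427) = 16039*(-90369/2) = -1449428391/2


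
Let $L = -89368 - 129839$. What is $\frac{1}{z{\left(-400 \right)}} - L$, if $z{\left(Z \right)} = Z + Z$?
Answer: $\frac{175365599}{800} \approx 2.1921 \cdot 10^{5}$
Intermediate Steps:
$L = -219207$ ($L = -89368 - 129839 = -219207$)
$z{\left(Z \right)} = 2 Z$
$\frac{1}{z{\left(-400 \right)}} - L = \frac{1}{2 \left(-400\right)} - -219207 = \frac{1}{-800} + 219207 = - \frac{1}{800} + 219207 = \frac{175365599}{800}$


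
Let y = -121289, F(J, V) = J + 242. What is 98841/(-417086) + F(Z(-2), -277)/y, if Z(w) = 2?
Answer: -12090095033/50587943854 ≈ -0.23899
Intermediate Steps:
F(J, V) = 242 + J
98841/(-417086) + F(Z(-2), -277)/y = 98841/(-417086) + (242 + 2)/(-121289) = 98841*(-1/417086) + 244*(-1/121289) = -98841/417086 - 244/121289 = -12090095033/50587943854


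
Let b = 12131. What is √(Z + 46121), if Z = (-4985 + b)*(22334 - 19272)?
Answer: √21927173 ≈ 4682.6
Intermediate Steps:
Z = 21881052 (Z = (-4985 + 12131)*(22334 - 19272) = 7146*3062 = 21881052)
√(Z + 46121) = √(21881052 + 46121) = √21927173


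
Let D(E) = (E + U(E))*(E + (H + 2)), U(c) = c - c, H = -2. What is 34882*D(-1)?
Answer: 34882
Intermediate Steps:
U(c) = 0
D(E) = E² (D(E) = (E + 0)*(E + (-2 + 2)) = E*(E + 0) = E*E = E²)
34882*D(-1) = 34882*(-1)² = 34882*1 = 34882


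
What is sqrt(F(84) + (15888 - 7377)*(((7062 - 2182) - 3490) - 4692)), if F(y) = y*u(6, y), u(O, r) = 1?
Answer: 3*I*sqrt(3122582) ≈ 5301.3*I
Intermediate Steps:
F(y) = y (F(y) = y*1 = y)
sqrt(F(84) + (15888 - 7377)*(((7062 - 2182) - 3490) - 4692)) = sqrt(84 + (15888 - 7377)*(((7062 - 2182) - 3490) - 4692)) = sqrt(84 + 8511*((4880 - 3490) - 4692)) = sqrt(84 + 8511*(1390 - 4692)) = sqrt(84 + 8511*(-3302)) = sqrt(84 - 28103322) = sqrt(-28103238) = 3*I*sqrt(3122582)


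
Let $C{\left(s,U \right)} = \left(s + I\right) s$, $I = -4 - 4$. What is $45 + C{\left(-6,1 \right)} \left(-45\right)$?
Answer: $-3735$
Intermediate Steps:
$I = -8$
$C{\left(s,U \right)} = s \left(-8 + s\right)$ ($C{\left(s,U \right)} = \left(s - 8\right) s = \left(-8 + s\right) s = s \left(-8 + s\right)$)
$45 + C{\left(-6,1 \right)} \left(-45\right) = 45 + - 6 \left(-8 - 6\right) \left(-45\right) = 45 + \left(-6\right) \left(-14\right) \left(-45\right) = 45 + 84 \left(-45\right) = 45 - 3780 = -3735$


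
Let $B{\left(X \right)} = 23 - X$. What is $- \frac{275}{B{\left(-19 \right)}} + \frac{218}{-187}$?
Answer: $- \frac{60581}{7854} \approx -7.7134$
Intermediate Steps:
$- \frac{275}{B{\left(-19 \right)}} + \frac{218}{-187} = - \frac{275}{23 - -19} + \frac{218}{-187} = - \frac{275}{23 + 19} + 218 \left(- \frac{1}{187}\right) = - \frac{275}{42} - \frac{218}{187} = - \frac{60581}{7854}$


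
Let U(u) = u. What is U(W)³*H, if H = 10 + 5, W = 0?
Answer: 0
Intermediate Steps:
H = 15
U(W)³*H = 0³*15 = 0*15 = 0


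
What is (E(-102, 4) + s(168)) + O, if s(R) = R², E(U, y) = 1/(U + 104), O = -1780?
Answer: 52889/2 ≈ 26445.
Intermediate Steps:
E(U, y) = 1/(104 + U)
(E(-102, 4) + s(168)) + O = (1/(104 - 102) + 168²) - 1780 = (1/2 + 28224) - 1780 = (½ + 28224) - 1780 = 56449/2 - 1780 = 52889/2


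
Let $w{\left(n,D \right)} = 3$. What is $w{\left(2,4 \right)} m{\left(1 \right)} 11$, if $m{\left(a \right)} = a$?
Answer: $33$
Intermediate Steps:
$w{\left(2,4 \right)} m{\left(1 \right)} 11 = 3 \cdot 1 \cdot 11 = 3 \cdot 11 = 33$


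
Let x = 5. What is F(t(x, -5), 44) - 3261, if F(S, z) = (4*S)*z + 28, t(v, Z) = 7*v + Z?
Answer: 2047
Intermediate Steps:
t(v, Z) = Z + 7*v
F(S, z) = 28 + 4*S*z (F(S, z) = 4*S*z + 28 = 28 + 4*S*z)
F(t(x, -5), 44) - 3261 = (28 + 4*(-5 + 7*5)*44) - 3261 = (28 + 4*(-5 + 35)*44) - 3261 = (28 + 4*30*44) - 3261 = (28 + 5280) - 3261 = 5308 - 3261 = 2047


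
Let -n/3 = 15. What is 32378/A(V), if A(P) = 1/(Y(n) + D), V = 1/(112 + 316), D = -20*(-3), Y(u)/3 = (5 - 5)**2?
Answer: 1942680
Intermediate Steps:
n = -45 (n = -3*15 = -45)
Y(u) = 0 (Y(u) = 3*(5 - 5)**2 = 3*0**2 = 3*0 = 0)
D = 60
V = 1/428 ≈ 0.0023364
A(P) = 1/60 (A(P) = 1/(0 + 60) = 1/60)
32378/A(V) = 32378/(1/60) = 32378*60 = 1942680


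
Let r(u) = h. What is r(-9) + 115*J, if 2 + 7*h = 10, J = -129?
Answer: -103837/7 ≈ -14834.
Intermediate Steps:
h = 8/7 (h = -2/7 + (⅐)*10 = -2/7 + 10/7 = 8/7 ≈ 1.1429)
r(u) = 8/7
r(-9) + 115*J = 8/7 + 115*(-129) = 8/7 - 14835 = -103837/7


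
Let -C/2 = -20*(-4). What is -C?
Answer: 160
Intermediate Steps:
C = -160 (C = -(-40)*(-4) = -2*80 = -160)
-C = -1*(-160) = 160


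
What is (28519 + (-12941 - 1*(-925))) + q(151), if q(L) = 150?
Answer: 16653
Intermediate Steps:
(28519 + (-12941 - 1*(-925))) + q(151) = (28519 + (-12941 - 1*(-925))) + 150 = (28519 + (-12941 + 925)) + 150 = (28519 - 12016) + 150 = 16503 + 150 = 16653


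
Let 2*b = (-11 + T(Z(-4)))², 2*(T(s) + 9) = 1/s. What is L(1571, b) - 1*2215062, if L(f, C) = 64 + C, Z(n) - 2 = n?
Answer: -70873375/32 ≈ -2.2148e+6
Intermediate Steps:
Z(n) = 2 + n
T(s) = -9 + 1/(2*s)
b = 6561/32 (b = (-11 + (-9 + 1/(2*(2 - 4))))²/2 = (-11 + (-9 + (½)/(-2)))²/2 = (-11 + (-9 + (½)*(-½)))²/2 = (-11 + (-9 - ¼))²/2 = (-11 - 37/4)²/2 = (-81/4)²/2 = (½)*(6561/16) = 6561/32 ≈ 205.03)
L(1571, b) - 1*2215062 = (64 + 6561/32) - 1*2215062 = 8609/32 - 2215062 = -70873375/32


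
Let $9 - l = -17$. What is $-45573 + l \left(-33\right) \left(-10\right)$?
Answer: $-36993$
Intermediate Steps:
$l = 26$ ($l = 9 - -17 = 9 + 17 = 26$)
$-45573 + l \left(-33\right) \left(-10\right) = -45573 + 26 \left(-33\right) \left(-10\right) = -45573 - -8580 = -45573 + 8580 = -36993$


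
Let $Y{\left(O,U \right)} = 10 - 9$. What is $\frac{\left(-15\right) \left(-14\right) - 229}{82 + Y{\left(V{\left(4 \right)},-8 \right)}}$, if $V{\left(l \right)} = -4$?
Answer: $- \frac{19}{83} \approx -0.22892$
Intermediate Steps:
$Y{\left(O,U \right)} = 1$ ($Y{\left(O,U \right)} = 10 - 9 = 1$)
$\frac{\left(-15\right) \left(-14\right) - 229}{82 + Y{\left(V{\left(4 \right)},-8 \right)}} = \frac{\left(-15\right) \left(-14\right) - 229}{82 + 1} = \frac{210 - 229}{83} = \left(-19\right) \frac{1}{83} = - \frac{19}{83}$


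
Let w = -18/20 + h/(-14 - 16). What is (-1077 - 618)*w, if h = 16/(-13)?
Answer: 37855/26 ≈ 1456.0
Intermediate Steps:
h = -16/13 (h = 16*(-1/13) = -16/13 ≈ -1.2308)
w = -67/78 (w = -18/20 - 16/13/(-14 - 16) = -18*1/20 - 16/13/(-30) = -9/10 - 1/30*(-16/13) = -9/10 + 8/195 = -67/78 ≈ -0.85897)
(-1077 - 618)*w = (-1077 - 618)*(-67/78) = -1695*(-67/78) = 37855/26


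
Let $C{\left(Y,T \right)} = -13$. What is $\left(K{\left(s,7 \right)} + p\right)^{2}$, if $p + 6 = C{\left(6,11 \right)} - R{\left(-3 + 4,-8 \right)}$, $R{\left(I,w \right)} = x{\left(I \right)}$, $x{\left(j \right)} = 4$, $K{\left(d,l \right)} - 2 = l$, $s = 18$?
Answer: $196$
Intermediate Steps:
$K{\left(d,l \right)} = 2 + l$
$R{\left(I,w \right)} = 4$
$p = -23$ ($p = -6 - 17 = -23$)
$\left(K{\left(s,7 \right)} + p\right)^{2} = \left(\left(2 + 7\right) - 23\right)^{2} = \left(9 - 23\right)^{2} = \left(-14\right)^{2} = 196$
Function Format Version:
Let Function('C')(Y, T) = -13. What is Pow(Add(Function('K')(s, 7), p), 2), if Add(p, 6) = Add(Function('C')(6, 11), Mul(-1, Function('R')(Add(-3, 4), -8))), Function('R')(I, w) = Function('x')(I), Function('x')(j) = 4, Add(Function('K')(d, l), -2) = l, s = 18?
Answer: 196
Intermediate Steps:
Function('K')(d, l) = Add(2, l)
Function('R')(I, w) = 4
p = -23 (p = Add(-6, Add(-13, Mul(-1, 4))) = Add(-6, Add(-13, -4)) = Add(-6, -17) = -23)
Pow(Add(Function('K')(s, 7), p), 2) = Pow(Add(Add(2, 7), -23), 2) = Pow(Add(9, -23), 2) = Pow(-14, 2) = 196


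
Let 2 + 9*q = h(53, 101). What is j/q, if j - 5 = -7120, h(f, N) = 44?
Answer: -21345/14 ≈ -1524.6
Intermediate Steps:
q = 14/3 (q = -2/9 + (⅑)*44 = -2/9 + 44/9 = 14/3 ≈ 4.6667)
j = -7115 (j = 5 - 7120 = -7115)
j/q = -7115/14/3 = -7115*3/14 = -21345/14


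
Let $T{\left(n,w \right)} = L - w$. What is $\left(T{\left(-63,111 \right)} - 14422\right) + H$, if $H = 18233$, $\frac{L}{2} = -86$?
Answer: $3528$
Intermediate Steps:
$L = -172$ ($L = 2 \left(-86\right) = -172$)
$T{\left(n,w \right)} = -172 - w$
$\left(T{\left(-63,111 \right)} - 14422\right) + H = \left(\left(-172 - 111\right) - 14422\right) + 18233 = \left(-283 - 14422\right) + 18233 = -14705 + 18233 = 3528$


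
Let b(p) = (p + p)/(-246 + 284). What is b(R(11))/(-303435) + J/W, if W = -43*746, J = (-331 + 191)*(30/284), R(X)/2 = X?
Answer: 272882837/596845914435 ≈ 0.00045721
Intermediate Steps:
R(X) = 2*X
J = -1050/71 (J = -4200/284 = -140*15/142 = -1050/71 ≈ -14.789)
W = -32078
b(p) = p/19 (b(p) = (2*p)/38 = (2*p)*(1/38) = p/19)
b(R(11))/(-303435) + J/W = ((2*11)/19)/(-303435) - 1050/71/(-32078) = ((1/19)*22)*(-1/303435) - 1050/71*(-1/32078) = (22/19)*(-1/303435) + 525/1138769 = -2/524115 + 525/1138769 = 272882837/596845914435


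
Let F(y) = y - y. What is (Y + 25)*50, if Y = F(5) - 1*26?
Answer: -50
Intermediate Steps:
F(y) = 0
Y = -26 (Y = 0 - 1*26 = 0 - 26 = -26)
(Y + 25)*50 = (-26 + 25)*50 = -1*50 = -50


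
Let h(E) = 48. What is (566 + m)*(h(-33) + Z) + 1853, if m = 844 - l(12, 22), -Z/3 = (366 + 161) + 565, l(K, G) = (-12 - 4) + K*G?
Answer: -3749083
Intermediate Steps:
l(K, G) = -16 + G*K
Z = -3276 (Z = -3*((366 + 161) + 565) = -3*(527 + 565) = -3*1092 = -3276)
m = 596 (m = 844 - (-16 + 22*12) = 844 - (-16 + 264) = 844 - 1*248 = 844 - 248 = 596)
(566 + m)*(h(-33) + Z) + 1853 = (566 + 596)*(48 - 3276) + 1853 = 1162*(-3228) + 1853 = -3750936 + 1853 = -3749083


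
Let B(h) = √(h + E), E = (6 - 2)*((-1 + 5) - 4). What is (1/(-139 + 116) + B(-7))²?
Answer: (-1 + 23*I*√7)²/529 ≈ -6.9981 - 0.23007*I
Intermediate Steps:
E = 0 (E = 4*(4 - 4) = 4*0 = 0)
B(h) = √h (B(h) = √(h + 0) = √h)
(1/(-139 + 116) + B(-7))² = (1/(-139 + 116) + √(-7))² = (1/(-23) + I*√7)² = (-1/23 + I*√7)²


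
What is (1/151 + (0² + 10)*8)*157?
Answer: 1896717/151 ≈ 12561.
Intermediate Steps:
(1/151 + (0² + 10)*8)*157 = (1/151 + (0 + 10)*8)*157 = (1/151 + 10*8)*157 = (1/151 + 80)*157 = (12081/151)*157 = 1896717/151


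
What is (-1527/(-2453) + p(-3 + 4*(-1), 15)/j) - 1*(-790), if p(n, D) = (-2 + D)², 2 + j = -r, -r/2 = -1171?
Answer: 4545532011/5749832 ≈ 790.55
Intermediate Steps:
r = 2342 (r = -2*(-1171) = 2342)
j = -2344 (j = -2 - 1*2342 = -2 - 2342 = -2344)
(-1527/(-2453) + p(-3 + 4*(-1), 15)/j) - 1*(-790) = (-1527/(-2453) + (-2 + 15)²/(-2344)) - 1*(-790) = (-1527*(-1/2453) + 13²*(-1/2344)) + 790 = (1527/2453 + 169*(-1/2344)) + 790 = (1527/2453 - 169/2344) + 790 = 3164731/5749832 + 790 = 4545532011/5749832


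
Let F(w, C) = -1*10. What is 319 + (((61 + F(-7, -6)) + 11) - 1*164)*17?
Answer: -1415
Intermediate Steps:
F(w, C) = -10
319 + (((61 + F(-7, -6)) + 11) - 1*164)*17 = 319 + (((61 - 10) + 11) - 1*164)*17 = 319 + ((51 + 11) - 164)*17 = 319 + (62 - 164)*17 = 319 - 102*17 = 319 - 1734 = -1415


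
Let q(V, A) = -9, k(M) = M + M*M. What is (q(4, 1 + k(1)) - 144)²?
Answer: 23409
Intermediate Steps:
k(M) = M + M²
(q(4, 1 + k(1)) - 144)² = (-9 - 144)² = (-153)² = 23409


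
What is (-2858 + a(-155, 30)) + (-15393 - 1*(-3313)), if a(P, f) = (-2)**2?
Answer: -14934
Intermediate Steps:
a(P, f) = 4
(-2858 + a(-155, 30)) + (-15393 - 1*(-3313)) = (-2858 + 4) + (-15393 - 1*(-3313)) = -2854 + (-15393 + 3313) = -2854 - 12080 = -14934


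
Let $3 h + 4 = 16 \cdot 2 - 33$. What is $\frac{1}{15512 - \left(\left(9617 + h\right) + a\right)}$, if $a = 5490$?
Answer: $\frac{3}{1220} \approx 0.002459$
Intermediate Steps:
$h = - \frac{5}{3}$ ($h = - \frac{4}{3} + \frac{16 \cdot 2 - 33}{3} = - \frac{4}{3} + \frac{32 - 33}{3} = - \frac{4}{3} + \frac{1}{3} \left(-1\right) = - \frac{4}{3} - \frac{1}{3} = - \frac{5}{3} \approx -1.6667$)
$\frac{1}{15512 - \left(\left(9617 + h\right) + a\right)} = \frac{1}{15512 - \left(\left(9617 - \frac{5}{3}\right) + 5490\right)} = \frac{1}{15512 - \left(\frac{28846}{3} + 5490\right)} = \frac{1}{15512 - \frac{45316}{3}} = \frac{1}{\frac{1220}{3}} = \frac{3}{1220}$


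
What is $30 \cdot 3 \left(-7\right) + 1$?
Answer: $-629$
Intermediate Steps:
$30 \cdot 3 \left(-7\right) + 1 = 30 \left(-21\right) + 1 = -630 + 1 = -629$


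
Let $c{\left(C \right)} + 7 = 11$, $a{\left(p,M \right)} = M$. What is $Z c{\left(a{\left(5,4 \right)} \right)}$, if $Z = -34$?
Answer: $-136$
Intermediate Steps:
$c{\left(C \right)} = 4$ ($c{\left(C \right)} = -7 + 11 = 4$)
$Z c{\left(a{\left(5,4 \right)} \right)} = \left(-34\right) 4 = -136$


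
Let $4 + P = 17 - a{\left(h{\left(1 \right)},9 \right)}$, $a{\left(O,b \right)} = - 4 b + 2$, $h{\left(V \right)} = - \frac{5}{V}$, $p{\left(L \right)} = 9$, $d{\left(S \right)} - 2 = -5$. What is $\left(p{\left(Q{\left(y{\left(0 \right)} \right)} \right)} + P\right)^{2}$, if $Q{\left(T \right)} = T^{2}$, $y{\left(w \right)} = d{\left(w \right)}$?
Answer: $3136$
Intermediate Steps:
$d{\left(S \right)} = -3$ ($d{\left(S \right)} = 2 - 5 = -3$)
$y{\left(w \right)} = -3$
$a{\left(O,b \right)} = 2 - 4 b$
$P = 47$ ($P = -4 + \left(17 - \left(2 - 36\right)\right) = -4 + \left(17 - -34\right) = -4 + \left(17 + 34\right) = -4 + 51 = 47$)
$\left(p{\left(Q{\left(y{\left(0 \right)} \right)} \right)} + P\right)^{2} = \left(9 + 47\right)^{2} = 56^{2} = 3136$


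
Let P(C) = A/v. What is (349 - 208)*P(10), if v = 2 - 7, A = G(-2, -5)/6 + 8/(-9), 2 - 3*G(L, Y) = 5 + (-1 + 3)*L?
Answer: 47/2 ≈ 23.500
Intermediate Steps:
G(L, Y) = -1 - 2*L/3 (G(L, Y) = ⅔ - (5 + (-1 + 3)*L)/3 = ⅔ - (5 + 2*L)/3 = ⅔ + (-5/3 - 2*L/3) = -1 - 2*L/3)
A = -⅚ (A = (-1 - ⅔*(-2))/6 + 8/(-9) = (-1 + 4/3)*(⅙) + 8*(-⅑) = (⅓)*(⅙) - 8/9 = 1/18 - 8/9 = -⅚ ≈ -0.83333)
v = -5
P(C) = ⅙ (P(C) = -⅚/(-5) = -⅚*(-⅕) = ⅙)
(349 - 208)*P(10) = (349 - 208)*(⅙) = 141*(⅙) = 47/2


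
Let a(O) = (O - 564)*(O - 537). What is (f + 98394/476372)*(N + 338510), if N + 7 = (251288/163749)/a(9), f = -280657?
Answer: -27145627353179408500383821/285733921694364 ≈ -9.5003e+10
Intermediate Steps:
a(O) = (-564 + O)*(-537 + O)
N = -41986849679/5998125870 (N = -7 + (251288/163749)/(302868 + 9**2 - 1101*9) = -7 + (251288*(1/163749))/(302868 + 81 - 9909) = -7 + (251288/163749)/293040 = -7 + (251288/163749)*(1/293040) = -7 + 31411/5998125870 = -41986849679/5998125870 ≈ -7.0000)
(f + 98394/476372)*(N + 338510) = (-280657 + 98394/476372)*(-41986849679/5998125870 + 338510) = (-280657 + 98394*(1/476372))*(2030383601404021/5998125870) = (-280657 + 49197/238186)*(2030383601404021/5998125870) = -66848519005/238186*2030383601404021/5998125870 = -27145627353179408500383821/285733921694364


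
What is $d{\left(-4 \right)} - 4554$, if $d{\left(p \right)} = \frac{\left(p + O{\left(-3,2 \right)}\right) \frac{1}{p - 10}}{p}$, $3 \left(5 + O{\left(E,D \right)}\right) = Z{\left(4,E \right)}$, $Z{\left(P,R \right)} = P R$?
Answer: $- \frac{255037}{56} \approx -4554.2$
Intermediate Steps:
$O{\left(E,D \right)} = -5 + \frac{4 E}{3}$
$d{\left(p \right)} = \frac{-9 + p}{p \left(-10 + p\right)}$ ($d{\left(p \right)} = \frac{\left(p + \left(-5 + \frac{4}{3} \left(-3\right)\right)\right) \frac{1}{p - 10}}{p} = \frac{\left(p - 9\right) \frac{1}{-10 + p}}{p} = \frac{\left(-9 + p\right) \frac{1}{-10 + p}}{p} = \frac{\frac{1}{-10 + p} \left(-9 + p\right)}{p} = \frac{-9 + p}{p \left(-10 + p\right)}$)
$d{\left(-4 \right)} - 4554 = \frac{-9 - 4}{\left(-4\right) \left(-10 - 4\right)} - 4554 = \left(- \frac{1}{4}\right) \frac{1}{-14} \left(-13\right) - 4554 = \left(- \frac{1}{4}\right) \left(- \frac{1}{14}\right) \left(-13\right) - 4554 = - \frac{13}{56} - 4554 = - \frac{255037}{56}$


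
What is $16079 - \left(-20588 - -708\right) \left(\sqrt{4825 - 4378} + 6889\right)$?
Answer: $136969399 + 19880 \sqrt{447} \approx 1.3739 \cdot 10^{8}$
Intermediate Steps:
$16079 - \left(-20588 - -708\right) \left(\sqrt{4825 - 4378} + 6889\right) = 16079 - \left(-20588 + \left(774 - 66\right)\right) \left(\sqrt{447} + 6889\right) = 16079 - \left(-20588 + 708\right) \left(6889 + \sqrt{447}\right) = 16079 - - 19880 \left(6889 + \sqrt{447}\right) = 16079 - \left(-136953320 - 19880 \sqrt{447}\right) = 16079 + \left(136953320 + 19880 \sqrt{447}\right) = 136969399 + 19880 \sqrt{447}$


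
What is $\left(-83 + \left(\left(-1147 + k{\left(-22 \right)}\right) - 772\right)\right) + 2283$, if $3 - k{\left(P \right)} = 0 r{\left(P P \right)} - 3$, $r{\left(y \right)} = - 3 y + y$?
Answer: $287$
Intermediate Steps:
$r{\left(y \right)} = - 2 y$
$k{\left(P \right)} = 6$ ($k{\left(P \right)} = 3 - \left(0 \left(- 2 P P\right) - 3\right) = 3 - \left(0 \left(- 2 P^{2}\right) - 3\right) = 3 - \left(0 - 3\right) = 3 - -3 = 3 + 3 = 6$)
$\left(-83 + \left(\left(-1147 + k{\left(-22 \right)}\right) - 772\right)\right) + 2283 = \left(-83 + \left(\left(-1147 + 6\right) - 772\right)\right) + 2283 = \left(-83 - 1913\right) + 2283 = -1996 + 2283 = 287$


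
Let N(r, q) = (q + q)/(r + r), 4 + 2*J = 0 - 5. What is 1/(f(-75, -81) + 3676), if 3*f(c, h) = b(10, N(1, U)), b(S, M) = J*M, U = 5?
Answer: 2/7337 ≈ 0.00027259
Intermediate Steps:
J = -9/2 (J = -2 + (0 - 5)/2 = -2 + (1/2)*(-5) = -2 - 5/2 = -9/2 ≈ -4.5000)
N(r, q) = q/r (N(r, q) = (2*q)/((2*r)) = (2*q)*(1/(2*r)) = q/r)
b(S, M) = -9*M/2
f(c, h) = -15/2 (f(c, h) = (-45/(2*1))/3 = (-45/2)/3 = (-9/2*5)/3 = (1/3)*(-45/2) = -15/2)
1/(f(-75, -81) + 3676) = 1/(-15/2 + 3676) = 1/(7337/2) = 2/7337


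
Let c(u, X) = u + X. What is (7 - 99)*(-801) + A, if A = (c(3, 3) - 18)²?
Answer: 73836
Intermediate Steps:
c(u, X) = X + u
A = 144 (A = ((3 + 3) - 18)² = (6 - 18)² = (-12)² = 144)
(7 - 99)*(-801) + A = (7 - 99)*(-801) + 144 = -92*(-801) + 144 = 73692 + 144 = 73836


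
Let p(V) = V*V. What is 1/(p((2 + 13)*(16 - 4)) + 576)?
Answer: 1/32976 ≈ 3.0325e-5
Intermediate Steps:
p(V) = V²
1/(p((2 + 13)*(16 - 4)) + 576) = 1/(((2 + 13)*(16 - 4))² + 576) = 1/((15*12)² + 576) = 1/(180² + 576) = 1/(32400 + 576) = 1/32976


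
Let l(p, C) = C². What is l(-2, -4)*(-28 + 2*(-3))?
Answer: -544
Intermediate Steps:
l(-2, -4)*(-28 + 2*(-3)) = (-4)²*(-28 + 2*(-3)) = 16*(-28 - 6) = 16*(-34) = -544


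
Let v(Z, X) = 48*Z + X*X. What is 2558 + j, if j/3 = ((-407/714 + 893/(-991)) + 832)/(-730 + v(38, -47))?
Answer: 1993369356121/779038974 ≈ 2558.8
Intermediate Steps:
v(Z, X) = X² + 48*Z (v(Z, X) = 48*Z + X² = X² + 48*Z)
j = 587660629/779038974 (j = 3*(((-407/714 + 893/(-991)) + 832)/(-730 + ((-47)² + 48*38))) = 3*(((-407*1/714 + 893*(-1/991)) + 832)/(-730 + (2209 + 1824))) = 3*(((-407/714 - 893/991) + 832)/(-730 + 4033)) = 3*((-1040939/707574 + 832)/3303) = 3*((587660629/707574)*(1/3303)) = 3*(587660629/2337116922) = 587660629/779038974 ≈ 0.75434)
2558 + j = 2558 + 587660629/779038974 = 1993369356121/779038974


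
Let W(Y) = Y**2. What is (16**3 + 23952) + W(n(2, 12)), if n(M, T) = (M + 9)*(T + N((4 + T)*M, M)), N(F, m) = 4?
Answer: 59024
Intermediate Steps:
n(M, T) = (4 + T)*(9 + M) (n(M, T) = (M + 9)*(T + 4) = (9 + M)*(4 + T) = (4 + T)*(9 + M))
(16**3 + 23952) + W(n(2, 12)) = (16**3 + 23952) + (36 + 4*2 + 9*12 + 2*12)**2 = (4096 + 23952) + (36 + 8 + 108 + 24)**2 = 28048 + 176**2 = 28048 + 30976 = 59024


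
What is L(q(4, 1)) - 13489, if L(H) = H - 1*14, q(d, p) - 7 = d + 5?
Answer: -13487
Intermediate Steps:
q(d, p) = 12 + d (q(d, p) = 7 + (d + 5) = 7 + (5 + d) = 12 + d)
L(H) = -14 + H (L(H) = H - 14 = -14 + H)
L(q(4, 1)) - 13489 = (-14 + (12 + 4)) - 13489 = (-14 + 16) - 13489 = 2 - 13489 = -13487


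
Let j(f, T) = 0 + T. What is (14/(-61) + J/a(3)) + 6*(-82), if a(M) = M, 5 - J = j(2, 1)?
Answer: -89834/183 ≈ -490.90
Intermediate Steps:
j(f, T) = T
J = 4 (J = 5 - 1*1 = 5 - 1 = 4)
(14/(-61) + J/a(3)) + 6*(-82) = (14/(-61) + 4/3) + 6*(-82) = (14*(-1/61) + 4*(⅓)) - 492 = (-14/61 + 4/3) - 492 = 202/183 - 492 = -89834/183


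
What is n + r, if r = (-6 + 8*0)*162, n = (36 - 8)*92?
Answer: 1604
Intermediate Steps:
n = 2576 (n = 28*92 = 2576)
r = -972 (r = (-6 + 0)*162 = -6*162 = -972)
n + r = 2576 - 972 = 1604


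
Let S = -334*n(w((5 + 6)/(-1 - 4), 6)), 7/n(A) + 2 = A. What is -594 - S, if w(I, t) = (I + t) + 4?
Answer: -5536/29 ≈ -190.90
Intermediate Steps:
w(I, t) = 4 + I + t
n(A) = 7/(-2 + A)
S = -11690/29 (S = -2338/(-2 + (4 + (5 + 6)/(-1 - 4) + 6)) = -2338/(-2 + (4 + 11/(-5) + 6)) = -2338/(-2 + (4 + 11*(-⅕) + 6)) = -2338/(-2 + (4 - 11/5 + 6)) = -2338/(-2 + 39/5) = -2338/29/5 = -2338*5/29 = -334*35/29 = -11690/29 ≈ -403.10)
-594 - S = -594 - 1*(-11690/29) = -594 + 11690/29 = -5536/29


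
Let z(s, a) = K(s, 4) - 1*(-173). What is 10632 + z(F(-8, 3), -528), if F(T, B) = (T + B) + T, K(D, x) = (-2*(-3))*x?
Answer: 10829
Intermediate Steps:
K(D, x) = 6*x
F(T, B) = B + 2*T (F(T, B) = (B + T) + T = B + 2*T)
z(s, a) = 197 (z(s, a) = 6*4 - 1*(-173) = 24 + 173 = 197)
10632 + z(F(-8, 3), -528) = 10632 + 197 = 10829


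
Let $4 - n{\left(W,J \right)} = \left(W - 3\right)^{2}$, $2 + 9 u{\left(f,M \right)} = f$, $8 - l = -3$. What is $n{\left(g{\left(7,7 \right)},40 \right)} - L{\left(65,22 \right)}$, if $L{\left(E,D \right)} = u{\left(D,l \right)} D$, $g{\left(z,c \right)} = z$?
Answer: $- \frac{548}{9} \approx -60.889$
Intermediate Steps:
$l = 11$ ($l = 8 - -3 = 8 + 3 = 11$)
$u{\left(f,M \right)} = - \frac{2}{9} + \frac{f}{9}$
$L{\left(E,D \right)} = D \left(- \frac{2}{9} + \frac{D}{9}\right)$ ($L{\left(E,D \right)} = \left(- \frac{2}{9} + \frac{D}{9}\right) D = D \left(- \frac{2}{9} + \frac{D}{9}\right)$)
$n{\left(W,J \right)} = 4 - \left(-3 + W\right)^{2}$ ($n{\left(W,J \right)} = 4 - \left(W - 3\right)^{2} = 4 - \left(-3 + W\right)^{2}$)
$n{\left(g{\left(7,7 \right)},40 \right)} - L{\left(65,22 \right)} = \left(4 - \left(-3 + 7\right)^{2}\right) - \frac{1}{9} \cdot 22 \left(-2 + 22\right) = \left(4 - 4^{2}\right) - \frac{1}{9} \cdot 22 \cdot 20 = \left(4 - 16\right) - \frac{440}{9} = -12 - \frac{440}{9} = - \frac{548}{9}$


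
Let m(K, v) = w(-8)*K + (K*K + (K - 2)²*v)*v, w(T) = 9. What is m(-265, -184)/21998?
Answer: 2400636599/21998 ≈ 1.0913e+5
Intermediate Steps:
m(K, v) = 9*K + v*(K² + v*(-2 + K)²) (m(K, v) = 9*K + (K*K + (K - 2)²*v)*v = 9*K + (K² + (-2 + K)²*v)*v = 9*K + (K² + v*(-2 + K)²)*v = 9*K + v*(K² + v*(-2 + K)²))
m(-265, -184)/21998 = (9*(-265) - 184*(-265)² + (-184)²*(-2 - 265)²)/21998 = (-2385 - 184*70225 + 33856*(-267)²)*(1/21998) = (-2385 - 12921400 + 33856*71289)*(1/21998) = (-2385 - 12921400 + 2413560384)*(1/21998) = 2400636599*(1/21998) = 2400636599/21998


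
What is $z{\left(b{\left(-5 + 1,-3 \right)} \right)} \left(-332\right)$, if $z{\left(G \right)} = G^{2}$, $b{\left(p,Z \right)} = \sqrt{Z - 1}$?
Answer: $1328$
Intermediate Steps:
$b{\left(p,Z \right)} = \sqrt{-1 + Z}$
$z{\left(b{\left(-5 + 1,-3 \right)} \right)} \left(-332\right) = \left(\sqrt{-1 - 3}\right)^{2} \left(-332\right) = \left(\sqrt{-4}\right)^{2} \left(-332\right) = \left(2 i\right)^{2} \left(-332\right) = \left(-4\right) \left(-332\right) = 1328$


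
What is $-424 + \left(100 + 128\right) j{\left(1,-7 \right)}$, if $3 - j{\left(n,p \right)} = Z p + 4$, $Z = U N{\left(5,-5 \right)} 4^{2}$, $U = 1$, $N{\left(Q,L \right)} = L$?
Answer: $-128332$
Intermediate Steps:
$Z = -80$ ($Z = 1 \left(-5\right) 4^{2} = \left(-5\right) 16 = -80$)
$j{\left(n,p \right)} = -1 + 80 p$ ($j{\left(n,p \right)} = 3 - \left(- 80 p + 4\right) = 3 - \left(4 - 80 p\right) = 3 + \left(-4 + 80 p\right) = -1 + 80 p$)
$-424 + \left(100 + 128\right) j{\left(1,-7 \right)} = -424 + \left(100 + 128\right) \left(-1 + 80 \left(-7\right)\right) = -424 + 228 \left(-1 - 560\right) = -424 + 228 \left(-561\right) = -424 - 127908 = -128332$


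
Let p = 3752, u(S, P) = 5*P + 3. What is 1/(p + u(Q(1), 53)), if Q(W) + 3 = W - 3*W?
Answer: 1/4020 ≈ 0.00024876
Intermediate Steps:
Q(W) = -3 - 2*W (Q(W) = -3 + (W - 3*W) = -3 - 2*W)
u(S, P) = 3 + 5*P
1/(p + u(Q(1), 53)) = 1/(3752 + (3 + 5*53)) = 1/(3752 + (3 + 265)) = 1/(3752 + 268) = 1/4020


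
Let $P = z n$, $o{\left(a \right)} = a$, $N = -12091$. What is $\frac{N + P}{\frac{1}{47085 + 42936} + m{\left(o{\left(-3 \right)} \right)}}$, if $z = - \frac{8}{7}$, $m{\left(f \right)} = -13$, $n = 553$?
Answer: $\frac{1145337183}{1170272} \approx 978.69$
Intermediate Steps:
$z = - \frac{8}{7}$ ($z = \left(-8\right) \frac{1}{7} = - \frac{8}{7} \approx -1.1429$)
$P = -632$ ($P = \left(- \frac{8}{7}\right) 553 = -632$)
$\frac{N + P}{\frac{1}{47085 + 42936} + m{\left(o{\left(-3 \right)} \right)}} = \frac{-12091 - 632}{\frac{1}{47085 + 42936} - 13} = - \frac{12723}{\frac{1}{90021} - 13} = - \frac{12723}{- \frac{1170272}{90021}} = \left(-12723\right) \left(- \frac{90021}{1170272}\right) = \frac{1145337183}{1170272}$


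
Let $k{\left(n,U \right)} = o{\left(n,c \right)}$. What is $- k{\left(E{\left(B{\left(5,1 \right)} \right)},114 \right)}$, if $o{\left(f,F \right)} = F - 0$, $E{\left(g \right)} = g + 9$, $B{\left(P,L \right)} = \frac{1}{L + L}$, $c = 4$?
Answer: $-4$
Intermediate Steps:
$B{\left(P,L \right)} = \frac{1}{2 L}$
$E{\left(g \right)} = 9 + g$
$o{\left(f,F \right)} = F$ ($o{\left(f,F \right)} = F + 0 = F$)
$k{\left(n,U \right)} = 4$
$- k{\left(E{\left(B{\left(5,1 \right)} \right)},114 \right)} = \left(-1\right) 4 = -4$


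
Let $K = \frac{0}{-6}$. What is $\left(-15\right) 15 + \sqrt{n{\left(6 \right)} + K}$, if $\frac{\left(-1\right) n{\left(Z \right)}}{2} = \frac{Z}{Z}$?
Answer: $-225 + i \sqrt{2} \approx -225.0 + 1.4142 i$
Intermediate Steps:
$n{\left(Z \right)} = -2$ ($n{\left(Z \right)} = - 2 \frac{Z}{Z} = \left(-2\right) 1 = -2$)
$K = 0$ ($K = 0 \left(- \frac{1}{6}\right) = 0$)
$\left(-15\right) 15 + \sqrt{n{\left(6 \right)} + K} = \left(-15\right) 15 + \sqrt{-2 + 0} = -225 + \sqrt{-2} = -225 + i \sqrt{2}$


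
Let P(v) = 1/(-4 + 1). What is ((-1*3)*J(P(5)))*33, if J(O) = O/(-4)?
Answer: -33/4 ≈ -8.2500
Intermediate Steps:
P(v) = -⅓ (P(v) = 1/(-3) = -⅓)
J(O) = -O/4 (J(O) = O*(-¼) = -O/4)
((-1*3)*J(P(5)))*33 = ((-1*3)*(-¼*(-⅓)))*33 = -3*1/12*33 = -¼*33 = -33/4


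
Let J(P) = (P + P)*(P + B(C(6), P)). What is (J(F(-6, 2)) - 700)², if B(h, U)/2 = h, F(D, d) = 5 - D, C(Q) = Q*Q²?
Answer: 81830116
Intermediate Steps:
C(Q) = Q³
B(h, U) = 2*h
J(P) = 2*P*(432 + P) (J(P) = (P + P)*(P + 2*6³) = (2*P)*(P + 2*216) = (2*P)*(P + 432) = (2*P)*(432 + P) = 2*P*(432 + P))
(J(F(-6, 2)) - 700)² = (2*(5 - 1*(-6))*(432 + (5 - 1*(-6))) - 700)² = (2*(5 + 6)*(432 + (5 + 6)) - 700)² = (2*11*(432 + 11) - 700)² = (2*11*443 - 700)² = (9746 - 700)² = 9046² = 81830116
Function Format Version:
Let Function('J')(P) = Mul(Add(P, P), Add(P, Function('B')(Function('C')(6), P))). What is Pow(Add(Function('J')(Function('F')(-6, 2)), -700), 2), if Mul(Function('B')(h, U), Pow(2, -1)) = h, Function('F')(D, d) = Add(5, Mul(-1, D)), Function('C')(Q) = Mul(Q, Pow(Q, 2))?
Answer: 81830116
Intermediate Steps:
Function('C')(Q) = Pow(Q, 3)
Function('B')(h, U) = Mul(2, h)
Function('J')(P) = Mul(2, P, Add(432, P)) (Function('J')(P) = Mul(Add(P, P), Add(P, Mul(2, Pow(6, 3)))) = Mul(Mul(2, P), Add(P, Mul(2, 216))) = Mul(Mul(2, P), Add(P, 432)) = Mul(Mul(2, P), Add(432, P)) = Mul(2, P, Add(432, P)))
Pow(Add(Function('J')(Function('F')(-6, 2)), -700), 2) = Pow(Add(Mul(2, Add(5, Mul(-1, -6)), Add(432, Add(5, Mul(-1, -6)))), -700), 2) = Pow(Add(Mul(2, Add(5, 6), Add(432, Add(5, 6))), -700), 2) = Pow(Add(Mul(2, 11, Add(432, 11)), -700), 2) = Pow(Add(Mul(2, 11, 443), -700), 2) = Pow(Add(9746, -700), 2) = Pow(9046, 2) = 81830116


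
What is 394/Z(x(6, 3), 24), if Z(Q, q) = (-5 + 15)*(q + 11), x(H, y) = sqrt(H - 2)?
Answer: 197/175 ≈ 1.1257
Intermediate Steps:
x(H, y) = sqrt(-2 + H)
Z(Q, q) = 110 + 10*q (Z(Q, q) = 10*(11 + q) = 110 + 10*q)
394/Z(x(6, 3), 24) = 394/(110 + 10*24) = 394/(110 + 240) = 394/350 = 394*(1/350) = 197/175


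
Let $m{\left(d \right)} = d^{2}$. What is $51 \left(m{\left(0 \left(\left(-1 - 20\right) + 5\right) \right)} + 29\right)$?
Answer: $1479$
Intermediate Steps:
$51 \left(m{\left(0 \left(\left(-1 - 20\right) + 5\right) \right)} + 29\right) = 51 \left(\left(0 \left(\left(-1 - 20\right) + 5\right)\right)^{2} + 29\right) = 51 \left(\left(0 \left(-21 + 5\right)\right)^{2} + 29\right) = 51 \left(\left(0 \left(-16\right)\right)^{2} + 29\right) = 51 \left(0^{2} + 29\right) = 51 \left(0 + 29\right) = 51 \cdot 29 = 1479$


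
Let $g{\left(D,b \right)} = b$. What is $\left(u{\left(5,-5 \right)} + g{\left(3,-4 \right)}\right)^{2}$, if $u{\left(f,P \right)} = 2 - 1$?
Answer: $9$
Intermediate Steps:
$u{\left(f,P \right)} = 1$ ($u{\left(f,P \right)} = 2 - 1 = 1$)
$\left(u{\left(5,-5 \right)} + g{\left(3,-4 \right)}\right)^{2} = \left(1 - 4\right)^{2} = \left(-3\right)^{2} = 9$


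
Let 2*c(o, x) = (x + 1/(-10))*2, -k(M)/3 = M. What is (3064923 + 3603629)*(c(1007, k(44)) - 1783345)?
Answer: -59466048910796/5 ≈ -1.1893e+13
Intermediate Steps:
k(M) = -3*M
c(o, x) = -1/10 + x (c(o, x) = ((x + 1/(-10))*2)/2 = ((x - 1/10)*2)/2 = ((-1/10 + x)*2)/2 = (-1/5 + 2*x)/2 = -1/10 + x)
(3064923 + 3603629)*(c(1007, k(44)) - 1783345) = (3064923 + 3603629)*((-1/10 - 3*44) - 1783345) = 6668552*((-1/10 - 132) - 1783345) = 6668552*(-1321/10 - 1783345) = 6668552*(-17834771/10) = -59466048910796/5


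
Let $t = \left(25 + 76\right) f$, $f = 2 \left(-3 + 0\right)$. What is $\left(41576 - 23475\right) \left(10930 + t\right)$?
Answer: $186874724$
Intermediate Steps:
$f = -6$ ($f = 2 \left(-3\right) = -6$)
$t = -606$ ($t = \left(25 + 76\right) \left(-6\right) = 101 \left(-6\right) = -606$)
$\left(41576 - 23475\right) \left(10930 + t\right) = \left(41576 - 23475\right) \left(10930 - 606\right) = 18101 \cdot 10324 = 186874724$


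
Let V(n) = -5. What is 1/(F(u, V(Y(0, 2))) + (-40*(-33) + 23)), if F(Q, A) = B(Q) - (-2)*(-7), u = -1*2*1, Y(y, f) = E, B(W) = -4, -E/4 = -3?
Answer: 1/1325 ≈ 0.00075472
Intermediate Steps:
E = 12 (E = -4*(-3) = 12)
Y(y, f) = 12
u = -2 (u = -2*1 = -2)
F(Q, A) = -18 (F(Q, A) = -4 - (-2)*(-7) = -4 - 1*14 = -4 - 14 = -18)
1/(F(u, V(Y(0, 2))) + (-40*(-33) + 23)) = 1/(-18 + (-40*(-33) + 23)) = 1/(-18 + (1320 + 23)) = 1/(-18 + 1343) = 1/1325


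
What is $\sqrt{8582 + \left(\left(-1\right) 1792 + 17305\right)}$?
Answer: $\sqrt{24095} \approx 155.23$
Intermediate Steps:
$\sqrt{8582 + \left(\left(-1\right) 1792 + 17305\right)} = \sqrt{8582 + \left(-1792 + 17305\right)} = \sqrt{8582 + 15513} = \sqrt{24095}$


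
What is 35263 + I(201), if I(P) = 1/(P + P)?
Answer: 14175727/402 ≈ 35263.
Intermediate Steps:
I(P) = 1/(2*P)
35263 + I(201) = 35263 + (1/2)/201 = 35263 + (1/2)*(1/201) = 35263 + 1/402 = 14175727/402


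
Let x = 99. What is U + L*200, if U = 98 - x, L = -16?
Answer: -3201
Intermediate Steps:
U = -1 (U = 98 - 1*99 = 98 - 99 = -1)
U + L*200 = -1 - 16*200 = -1 - 3200 = -3201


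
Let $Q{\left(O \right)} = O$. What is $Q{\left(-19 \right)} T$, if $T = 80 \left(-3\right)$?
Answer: $4560$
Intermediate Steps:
$T = -240$
$Q{\left(-19 \right)} T = \left(-19\right) \left(-240\right) = 4560$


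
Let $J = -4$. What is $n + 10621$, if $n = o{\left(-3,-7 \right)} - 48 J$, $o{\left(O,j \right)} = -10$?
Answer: $10803$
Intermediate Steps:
$n = 182$ ($n = -10 - -192 = -10 + 192 = 182$)
$n + 10621 = 182 + 10621 = 10803$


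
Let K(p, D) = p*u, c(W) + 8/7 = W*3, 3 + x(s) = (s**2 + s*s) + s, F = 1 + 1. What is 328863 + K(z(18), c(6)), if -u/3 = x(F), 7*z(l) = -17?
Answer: 328914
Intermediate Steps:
F = 2
z(l) = -17/7 (z(l) = (1/7)*(-17) = -17/7)
x(s) = -3 + s + 2*s**2 (x(s) = -3 + ((s**2 + s*s) + s) = -3 + ((s**2 + s**2) + s) = -3 + (2*s**2 + s) = -3 + (s + 2*s**2) = -3 + s + 2*s**2)
u = -21 (u = -3*(-3 + 2 + 2*2**2) = -3*(-3 + 2 + 2*4) = -3*(-3 + 2 + 8) = -3*7 = -21)
c(W) = -8/7 + 3*W (c(W) = -8/7 + W*3 = -8/7 + 3*W)
K(p, D) = -21*p (K(p, D) = p*(-21) = -21*p)
328863 + K(z(18), c(6)) = 328863 - 21*(-17/7) = 328863 + 51 = 328914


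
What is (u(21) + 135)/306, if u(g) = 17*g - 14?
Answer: 239/153 ≈ 1.5621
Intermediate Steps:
u(g) = -14 + 17*g
(u(21) + 135)/306 = ((-14 + 17*21) + 135)/306 = ((-14 + 357) + 135)*(1/306) = (343 + 135)*(1/306) = 478*(1/306) = 239/153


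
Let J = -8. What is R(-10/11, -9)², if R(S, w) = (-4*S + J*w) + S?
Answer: 675684/121 ≈ 5584.2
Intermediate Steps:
R(S, w) = -8*w - 3*S (R(S, w) = (-4*S - 8*w) + S = (-8*w - 4*S) + S = -8*w - 3*S)
R(-10/11, -9)² = (-8*(-9) - (-30)/11)² = (72 - (-30)/11)² = (72 - 3*(-10/11))² = (72 + 30/11)² = (822/11)² = 675684/121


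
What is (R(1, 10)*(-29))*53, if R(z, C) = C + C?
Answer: -30740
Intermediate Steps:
R(z, C) = 2*C
(R(1, 10)*(-29))*53 = ((2*10)*(-29))*53 = (20*(-29))*53 = -580*53 = -30740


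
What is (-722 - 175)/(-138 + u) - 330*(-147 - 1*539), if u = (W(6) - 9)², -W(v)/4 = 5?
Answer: 159144243/703 ≈ 2.2638e+5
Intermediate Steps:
W(v) = -20 (W(v) = -4*5 = -20)
u = 841 (u = (-20 - 9)² = (-29)² = 841)
(-722 - 175)/(-138 + u) - 330*(-147 - 1*539) = (-722 - 175)/(-138 + 841) - 330*(-147 - 1*539) = -897/703 - 330*(-147 - 539) = -897*1/703 - 330*(-686) = -897/703 + 226380 = 159144243/703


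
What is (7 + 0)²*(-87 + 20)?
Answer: -3283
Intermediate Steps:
(7 + 0)²*(-87 + 20) = 7²*(-67) = 49*(-67) = -3283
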